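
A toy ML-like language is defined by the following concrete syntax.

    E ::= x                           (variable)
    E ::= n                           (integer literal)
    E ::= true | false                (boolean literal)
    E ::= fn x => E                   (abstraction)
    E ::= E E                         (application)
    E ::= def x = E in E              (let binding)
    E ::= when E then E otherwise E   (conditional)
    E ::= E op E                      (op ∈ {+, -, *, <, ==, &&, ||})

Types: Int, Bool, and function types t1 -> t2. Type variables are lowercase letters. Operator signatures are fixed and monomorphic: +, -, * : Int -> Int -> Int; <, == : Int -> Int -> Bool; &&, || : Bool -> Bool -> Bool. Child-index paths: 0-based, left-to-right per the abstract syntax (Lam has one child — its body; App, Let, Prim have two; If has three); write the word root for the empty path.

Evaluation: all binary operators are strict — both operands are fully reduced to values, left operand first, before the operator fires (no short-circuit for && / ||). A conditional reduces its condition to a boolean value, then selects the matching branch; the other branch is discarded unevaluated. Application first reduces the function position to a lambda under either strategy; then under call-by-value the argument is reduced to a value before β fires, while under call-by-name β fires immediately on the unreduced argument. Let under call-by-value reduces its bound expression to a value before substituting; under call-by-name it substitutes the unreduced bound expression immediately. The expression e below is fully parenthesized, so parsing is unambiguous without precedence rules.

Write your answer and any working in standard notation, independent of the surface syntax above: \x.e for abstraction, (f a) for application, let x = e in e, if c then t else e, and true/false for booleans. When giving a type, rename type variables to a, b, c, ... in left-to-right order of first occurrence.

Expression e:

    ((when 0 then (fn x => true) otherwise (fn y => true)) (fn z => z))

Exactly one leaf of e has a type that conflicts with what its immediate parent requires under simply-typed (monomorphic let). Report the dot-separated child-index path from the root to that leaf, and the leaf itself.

Working:
  unify Int ~ Bool
  FAIL: mismatch Int ~ Bool

Answer: 0.0 : 0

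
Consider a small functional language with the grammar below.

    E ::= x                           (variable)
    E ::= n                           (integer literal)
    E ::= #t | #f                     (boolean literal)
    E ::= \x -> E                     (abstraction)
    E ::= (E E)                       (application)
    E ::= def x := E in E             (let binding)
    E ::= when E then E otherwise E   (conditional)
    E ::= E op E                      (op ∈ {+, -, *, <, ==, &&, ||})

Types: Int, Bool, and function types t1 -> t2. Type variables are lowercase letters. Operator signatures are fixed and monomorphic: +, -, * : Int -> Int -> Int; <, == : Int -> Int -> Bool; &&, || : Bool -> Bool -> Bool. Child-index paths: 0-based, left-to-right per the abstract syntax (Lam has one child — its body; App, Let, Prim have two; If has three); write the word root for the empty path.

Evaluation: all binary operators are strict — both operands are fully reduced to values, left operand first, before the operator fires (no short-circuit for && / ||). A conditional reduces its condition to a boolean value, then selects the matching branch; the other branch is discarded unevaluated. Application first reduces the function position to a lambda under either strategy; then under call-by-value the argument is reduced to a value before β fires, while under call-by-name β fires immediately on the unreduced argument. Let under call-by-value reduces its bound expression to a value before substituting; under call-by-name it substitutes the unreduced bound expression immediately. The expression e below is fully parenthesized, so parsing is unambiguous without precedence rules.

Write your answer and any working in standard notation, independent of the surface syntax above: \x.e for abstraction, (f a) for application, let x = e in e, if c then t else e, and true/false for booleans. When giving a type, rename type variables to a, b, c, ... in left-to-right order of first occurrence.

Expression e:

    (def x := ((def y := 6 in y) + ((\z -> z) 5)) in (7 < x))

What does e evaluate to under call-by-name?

Answer: true

Derivation:
step 0: (let x = ((let y = 6 in y) + ((\z.z) 5)) in (7 < x))
step 1: [let@root] (7 < ((let y = 6 in y) + ((\z.z) 5)))
step 2: [let@1.0] (7 < (6 + ((\z.z) 5)))
step 3: [beta@1.1] (7 < (6 + 5))
step 4: [delta@1] (7 < 11)
step 5: [delta@root] true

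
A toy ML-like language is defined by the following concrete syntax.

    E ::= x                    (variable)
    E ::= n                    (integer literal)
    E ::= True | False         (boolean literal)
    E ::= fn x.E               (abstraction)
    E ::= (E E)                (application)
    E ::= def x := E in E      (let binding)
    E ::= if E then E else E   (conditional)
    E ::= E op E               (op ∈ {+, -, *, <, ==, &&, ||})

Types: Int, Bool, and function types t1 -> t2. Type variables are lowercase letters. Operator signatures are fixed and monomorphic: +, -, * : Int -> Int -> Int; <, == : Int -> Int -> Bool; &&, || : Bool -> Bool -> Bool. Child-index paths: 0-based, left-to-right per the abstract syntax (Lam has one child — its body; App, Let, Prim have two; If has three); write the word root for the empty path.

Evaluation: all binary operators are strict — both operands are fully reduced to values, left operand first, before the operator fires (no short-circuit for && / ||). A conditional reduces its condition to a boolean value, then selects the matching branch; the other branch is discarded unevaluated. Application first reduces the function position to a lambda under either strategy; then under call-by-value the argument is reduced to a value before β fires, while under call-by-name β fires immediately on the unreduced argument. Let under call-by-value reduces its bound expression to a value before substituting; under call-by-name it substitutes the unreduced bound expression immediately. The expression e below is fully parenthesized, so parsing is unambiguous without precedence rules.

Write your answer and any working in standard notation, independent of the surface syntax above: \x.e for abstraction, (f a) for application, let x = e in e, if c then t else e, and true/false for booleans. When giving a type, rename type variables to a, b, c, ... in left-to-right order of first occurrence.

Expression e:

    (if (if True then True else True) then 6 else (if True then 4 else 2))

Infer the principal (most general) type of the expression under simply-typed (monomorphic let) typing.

Answer: Int

Working:
  unify Bool ~ Bool
  unify Bool ~ Bool
  unify Bool ~ Bool
  unify Bool ~ Bool
  unify Int ~ Int
  unify Int ~ Int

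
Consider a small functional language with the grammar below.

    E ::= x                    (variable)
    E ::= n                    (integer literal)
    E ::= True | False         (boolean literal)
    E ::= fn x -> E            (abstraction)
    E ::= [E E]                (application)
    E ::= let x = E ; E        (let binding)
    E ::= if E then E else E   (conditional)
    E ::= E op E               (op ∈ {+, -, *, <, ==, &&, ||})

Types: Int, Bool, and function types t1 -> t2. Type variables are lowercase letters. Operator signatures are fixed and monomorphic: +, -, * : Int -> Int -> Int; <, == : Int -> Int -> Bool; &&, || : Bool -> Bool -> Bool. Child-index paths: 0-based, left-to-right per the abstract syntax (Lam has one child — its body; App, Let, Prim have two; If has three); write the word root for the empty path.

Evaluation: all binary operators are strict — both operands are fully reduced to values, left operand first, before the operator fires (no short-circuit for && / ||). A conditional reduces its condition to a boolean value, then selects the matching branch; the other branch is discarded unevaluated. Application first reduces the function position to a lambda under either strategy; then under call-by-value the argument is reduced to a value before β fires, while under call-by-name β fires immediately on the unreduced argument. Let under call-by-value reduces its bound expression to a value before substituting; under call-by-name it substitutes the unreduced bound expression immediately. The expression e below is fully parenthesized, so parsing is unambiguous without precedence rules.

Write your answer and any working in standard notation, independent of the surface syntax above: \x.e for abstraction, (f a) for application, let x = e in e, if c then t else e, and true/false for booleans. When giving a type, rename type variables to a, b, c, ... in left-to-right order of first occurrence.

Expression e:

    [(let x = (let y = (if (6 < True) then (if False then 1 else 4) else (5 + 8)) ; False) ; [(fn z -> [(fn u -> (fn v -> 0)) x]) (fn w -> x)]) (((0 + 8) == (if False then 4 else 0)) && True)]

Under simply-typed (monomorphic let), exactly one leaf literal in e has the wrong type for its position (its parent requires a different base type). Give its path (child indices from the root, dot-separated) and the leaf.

Answer: 0.0.0.0.1 : true

Trace:
  unify Int ~ Int
  unify Bool ~ Int
  FAIL: mismatch Bool ~ Int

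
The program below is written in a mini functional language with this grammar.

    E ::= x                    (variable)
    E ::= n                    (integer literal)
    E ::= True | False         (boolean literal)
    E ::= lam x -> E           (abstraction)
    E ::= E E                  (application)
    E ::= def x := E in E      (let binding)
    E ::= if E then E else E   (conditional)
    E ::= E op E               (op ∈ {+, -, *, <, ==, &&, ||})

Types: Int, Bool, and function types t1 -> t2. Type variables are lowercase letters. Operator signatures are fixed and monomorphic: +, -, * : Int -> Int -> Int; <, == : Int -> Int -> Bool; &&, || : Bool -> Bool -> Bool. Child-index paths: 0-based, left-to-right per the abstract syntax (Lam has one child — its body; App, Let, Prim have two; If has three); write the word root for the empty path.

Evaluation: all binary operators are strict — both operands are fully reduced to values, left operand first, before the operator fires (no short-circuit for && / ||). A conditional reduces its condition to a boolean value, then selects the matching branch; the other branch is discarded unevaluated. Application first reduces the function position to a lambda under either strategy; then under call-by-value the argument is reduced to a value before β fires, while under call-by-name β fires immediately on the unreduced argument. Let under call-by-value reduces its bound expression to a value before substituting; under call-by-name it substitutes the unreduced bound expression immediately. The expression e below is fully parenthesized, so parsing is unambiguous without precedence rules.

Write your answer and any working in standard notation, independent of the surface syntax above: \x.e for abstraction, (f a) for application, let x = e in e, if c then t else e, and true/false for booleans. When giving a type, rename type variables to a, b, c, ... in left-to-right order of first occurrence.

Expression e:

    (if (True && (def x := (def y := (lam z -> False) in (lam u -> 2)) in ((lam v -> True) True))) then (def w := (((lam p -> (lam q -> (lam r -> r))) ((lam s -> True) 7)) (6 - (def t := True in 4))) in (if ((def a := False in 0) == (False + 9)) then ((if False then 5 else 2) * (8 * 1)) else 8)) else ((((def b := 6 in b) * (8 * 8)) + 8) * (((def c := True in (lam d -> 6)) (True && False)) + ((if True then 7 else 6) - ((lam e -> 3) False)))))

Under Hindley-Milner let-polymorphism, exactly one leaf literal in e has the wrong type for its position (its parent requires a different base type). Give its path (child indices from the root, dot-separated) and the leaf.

Working:
  unify Bool ~ Bool
\z._ : a -> Bool
let y : forall. a -> Bool
\u._ : b -> Int
let x : forall. b -> Int
\v._ : c -> Bool
  unify c -> Bool ~ Bool -> d
  unify c ~ Bool
  unify Bool ~ d
_ _ : Bool
  unify Bool ~ Bool
  unify Bool ~ Bool
r : g
\r._ : g -> g
\q._ : f -> g -> g
\p._ : e -> f -> g -> g
\s._ : h -> Bool
  unify h -> Bool ~ Int -> i
  unify h ~ Int
  unify Bool ~ i
_ _ : Bool
  unify e -> f -> g -> g ~ Bool -> j
  unify e ~ Bool
  unify f -> g -> g ~ j
_ _ : f -> g -> g
  unify Int ~ Int
let t : Bool
  unify Int ~ Int
  unify f -> g -> g ~ Int -> k
  unify f ~ Int
  unify g -> g ~ k
_ _ : g -> g
let w : forall. g -> g
let a : Bool
  unify Int ~ Int
  unify Bool ~ Int
  FAIL: mismatch Bool ~ Int

Answer: 1.1.0.1.0 : false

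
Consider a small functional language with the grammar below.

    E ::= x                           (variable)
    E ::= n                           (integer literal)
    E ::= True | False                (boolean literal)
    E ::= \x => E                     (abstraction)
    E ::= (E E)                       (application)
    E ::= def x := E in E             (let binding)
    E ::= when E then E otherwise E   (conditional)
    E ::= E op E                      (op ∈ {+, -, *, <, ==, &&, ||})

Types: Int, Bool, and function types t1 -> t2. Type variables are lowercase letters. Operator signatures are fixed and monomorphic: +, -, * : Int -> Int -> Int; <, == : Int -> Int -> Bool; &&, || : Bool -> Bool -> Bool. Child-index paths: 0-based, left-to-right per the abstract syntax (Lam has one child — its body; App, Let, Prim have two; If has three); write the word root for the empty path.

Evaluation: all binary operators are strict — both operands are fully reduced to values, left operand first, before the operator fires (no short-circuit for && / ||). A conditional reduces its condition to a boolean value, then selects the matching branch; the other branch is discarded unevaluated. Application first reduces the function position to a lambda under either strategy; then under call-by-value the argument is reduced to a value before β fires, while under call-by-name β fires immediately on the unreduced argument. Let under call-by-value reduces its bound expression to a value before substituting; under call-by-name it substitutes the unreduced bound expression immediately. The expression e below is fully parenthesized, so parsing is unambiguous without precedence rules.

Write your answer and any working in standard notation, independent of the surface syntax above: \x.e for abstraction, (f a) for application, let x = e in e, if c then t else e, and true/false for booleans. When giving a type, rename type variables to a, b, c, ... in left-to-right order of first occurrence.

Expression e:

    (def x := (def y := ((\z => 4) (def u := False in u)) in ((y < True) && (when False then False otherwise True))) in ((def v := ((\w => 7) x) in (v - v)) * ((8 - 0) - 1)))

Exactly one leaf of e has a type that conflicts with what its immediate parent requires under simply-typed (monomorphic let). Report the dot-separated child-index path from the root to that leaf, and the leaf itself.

Answer: 0.1.0.1 : true

Derivation:
\z._ : a -> Int
let u : Bool
u : Bool
  unify a -> Int ~ Bool -> b
  unify a ~ Bool
  unify Int ~ b
_ _ : Int
let y : Int
y : Int
  unify Int ~ Int
  unify Bool ~ Int
  FAIL: mismatch Bool ~ Int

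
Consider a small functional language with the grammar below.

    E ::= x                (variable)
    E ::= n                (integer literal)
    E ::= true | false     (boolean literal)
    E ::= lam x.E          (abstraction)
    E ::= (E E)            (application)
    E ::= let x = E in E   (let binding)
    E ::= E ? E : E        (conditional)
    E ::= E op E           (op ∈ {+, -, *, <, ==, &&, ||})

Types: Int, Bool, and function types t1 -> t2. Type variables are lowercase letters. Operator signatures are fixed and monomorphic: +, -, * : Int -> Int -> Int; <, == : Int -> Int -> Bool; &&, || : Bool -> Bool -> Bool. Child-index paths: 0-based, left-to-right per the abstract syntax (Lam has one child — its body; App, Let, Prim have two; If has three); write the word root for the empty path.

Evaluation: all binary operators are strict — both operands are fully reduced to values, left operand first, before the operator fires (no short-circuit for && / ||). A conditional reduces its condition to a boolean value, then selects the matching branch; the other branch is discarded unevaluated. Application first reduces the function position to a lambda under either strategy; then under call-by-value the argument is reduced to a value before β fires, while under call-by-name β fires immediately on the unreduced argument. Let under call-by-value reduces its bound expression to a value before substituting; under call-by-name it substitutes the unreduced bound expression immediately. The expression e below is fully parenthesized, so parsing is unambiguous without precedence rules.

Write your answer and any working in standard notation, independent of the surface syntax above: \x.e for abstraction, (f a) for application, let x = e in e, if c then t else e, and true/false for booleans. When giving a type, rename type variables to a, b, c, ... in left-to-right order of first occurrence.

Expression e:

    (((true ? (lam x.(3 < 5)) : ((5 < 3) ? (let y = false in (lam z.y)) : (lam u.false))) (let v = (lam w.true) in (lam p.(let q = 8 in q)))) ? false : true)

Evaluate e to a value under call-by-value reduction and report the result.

Trace:
step 0: (if ((if true then (\x.(3 < 5)) else (if (5 < 3) then (let y = false in (\z.y)) else (\u.false))) (let v = (\w.true) in (\p.(let q = 8 in q)))) then false else true)
step 1: [if@0.0] (if ((\x.(3 < 5)) (let v = (\w.true) in (\p.(let q = 8 in q)))) then false else true)
step 2: [let@0.1] (if ((\x.(3 < 5)) (\p.(let q = 8 in q))) then false else true)
step 3: [beta@0] (if (3 < 5) then false else true)
step 4: [delta@0] (if true then false else true)
step 5: [if@root] false

Answer: false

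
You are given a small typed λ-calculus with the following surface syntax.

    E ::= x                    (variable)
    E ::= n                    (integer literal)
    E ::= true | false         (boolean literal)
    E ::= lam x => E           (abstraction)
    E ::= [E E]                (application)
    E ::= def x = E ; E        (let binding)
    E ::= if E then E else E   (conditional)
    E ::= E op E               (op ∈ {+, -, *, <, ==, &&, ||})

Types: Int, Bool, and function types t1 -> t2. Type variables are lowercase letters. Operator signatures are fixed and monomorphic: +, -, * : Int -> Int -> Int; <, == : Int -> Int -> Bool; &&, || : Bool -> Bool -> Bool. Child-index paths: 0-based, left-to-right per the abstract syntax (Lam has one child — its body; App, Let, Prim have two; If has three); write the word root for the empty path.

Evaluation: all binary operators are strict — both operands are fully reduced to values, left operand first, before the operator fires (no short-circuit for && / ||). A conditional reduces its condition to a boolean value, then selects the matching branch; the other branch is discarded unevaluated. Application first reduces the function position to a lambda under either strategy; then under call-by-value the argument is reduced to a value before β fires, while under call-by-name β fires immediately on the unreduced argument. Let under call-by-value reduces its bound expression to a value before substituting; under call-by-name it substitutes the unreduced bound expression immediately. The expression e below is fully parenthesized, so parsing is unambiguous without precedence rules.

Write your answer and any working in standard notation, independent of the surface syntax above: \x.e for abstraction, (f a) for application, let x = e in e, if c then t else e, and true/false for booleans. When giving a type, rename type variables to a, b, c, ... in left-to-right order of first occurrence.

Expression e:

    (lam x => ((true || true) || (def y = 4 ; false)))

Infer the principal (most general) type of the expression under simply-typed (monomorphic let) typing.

Answer: a -> Bool

Derivation:
  unify Bool ~ Bool
  unify Bool ~ Bool
  unify Bool ~ Bool
let y : Int
  unify Bool ~ Bool
\x._ : a -> Bool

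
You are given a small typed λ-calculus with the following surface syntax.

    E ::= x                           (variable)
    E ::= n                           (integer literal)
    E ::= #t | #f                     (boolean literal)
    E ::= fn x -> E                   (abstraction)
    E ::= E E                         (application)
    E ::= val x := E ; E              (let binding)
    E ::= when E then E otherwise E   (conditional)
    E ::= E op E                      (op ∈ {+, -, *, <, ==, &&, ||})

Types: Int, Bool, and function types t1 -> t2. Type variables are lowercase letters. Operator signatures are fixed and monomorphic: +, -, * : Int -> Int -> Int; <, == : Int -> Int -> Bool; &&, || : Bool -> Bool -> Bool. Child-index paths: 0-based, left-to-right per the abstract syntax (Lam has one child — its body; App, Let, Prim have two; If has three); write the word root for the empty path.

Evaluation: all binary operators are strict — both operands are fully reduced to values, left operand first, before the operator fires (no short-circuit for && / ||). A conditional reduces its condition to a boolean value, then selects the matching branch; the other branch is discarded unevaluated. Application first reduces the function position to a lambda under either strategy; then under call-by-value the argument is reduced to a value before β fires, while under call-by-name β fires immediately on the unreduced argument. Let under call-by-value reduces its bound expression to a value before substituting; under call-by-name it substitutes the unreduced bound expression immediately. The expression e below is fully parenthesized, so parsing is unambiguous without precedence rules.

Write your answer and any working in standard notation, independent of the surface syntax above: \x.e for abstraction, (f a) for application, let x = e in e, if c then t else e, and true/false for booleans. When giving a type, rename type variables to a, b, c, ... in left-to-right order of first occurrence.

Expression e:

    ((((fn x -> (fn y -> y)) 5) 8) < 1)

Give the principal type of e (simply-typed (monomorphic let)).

Trace:
y : b
\y._ : b -> b
\x._ : a -> b -> b
  unify a -> b -> b ~ Int -> c
  unify a ~ Int
  unify b -> b ~ c
_ _ : b -> b
  unify b -> b ~ Int -> d
  unify b ~ Int
  unify Int ~ d
_ _ : Int
  unify Int ~ Int
  unify Int ~ Int

Answer: Bool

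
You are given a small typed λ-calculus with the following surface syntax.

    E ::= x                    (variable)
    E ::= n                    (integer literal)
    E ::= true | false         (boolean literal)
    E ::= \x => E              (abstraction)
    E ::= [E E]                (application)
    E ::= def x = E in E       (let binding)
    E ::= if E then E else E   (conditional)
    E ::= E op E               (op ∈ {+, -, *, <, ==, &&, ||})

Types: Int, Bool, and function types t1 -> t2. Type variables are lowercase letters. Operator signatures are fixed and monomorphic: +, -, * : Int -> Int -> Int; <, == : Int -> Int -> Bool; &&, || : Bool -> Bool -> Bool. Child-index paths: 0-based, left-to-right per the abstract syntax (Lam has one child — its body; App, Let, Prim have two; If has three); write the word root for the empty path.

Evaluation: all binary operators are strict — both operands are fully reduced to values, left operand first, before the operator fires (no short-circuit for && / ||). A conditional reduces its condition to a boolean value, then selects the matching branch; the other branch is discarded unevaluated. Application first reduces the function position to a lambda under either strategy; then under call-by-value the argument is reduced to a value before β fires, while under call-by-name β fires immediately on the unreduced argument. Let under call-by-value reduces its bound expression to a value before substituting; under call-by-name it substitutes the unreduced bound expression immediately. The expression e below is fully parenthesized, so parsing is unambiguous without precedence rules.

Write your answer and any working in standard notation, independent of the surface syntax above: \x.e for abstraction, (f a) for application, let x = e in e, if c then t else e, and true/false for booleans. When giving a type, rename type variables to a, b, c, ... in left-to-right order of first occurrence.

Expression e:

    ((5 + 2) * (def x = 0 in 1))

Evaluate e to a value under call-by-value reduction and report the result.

Working:
step 0: ((5 + 2) * (let x = 0 in 1))
step 1: [delta@0] (7 * (let x = 0 in 1))
step 2: [let@1] (7 * 1)
step 3: [delta@root] 7

Answer: 7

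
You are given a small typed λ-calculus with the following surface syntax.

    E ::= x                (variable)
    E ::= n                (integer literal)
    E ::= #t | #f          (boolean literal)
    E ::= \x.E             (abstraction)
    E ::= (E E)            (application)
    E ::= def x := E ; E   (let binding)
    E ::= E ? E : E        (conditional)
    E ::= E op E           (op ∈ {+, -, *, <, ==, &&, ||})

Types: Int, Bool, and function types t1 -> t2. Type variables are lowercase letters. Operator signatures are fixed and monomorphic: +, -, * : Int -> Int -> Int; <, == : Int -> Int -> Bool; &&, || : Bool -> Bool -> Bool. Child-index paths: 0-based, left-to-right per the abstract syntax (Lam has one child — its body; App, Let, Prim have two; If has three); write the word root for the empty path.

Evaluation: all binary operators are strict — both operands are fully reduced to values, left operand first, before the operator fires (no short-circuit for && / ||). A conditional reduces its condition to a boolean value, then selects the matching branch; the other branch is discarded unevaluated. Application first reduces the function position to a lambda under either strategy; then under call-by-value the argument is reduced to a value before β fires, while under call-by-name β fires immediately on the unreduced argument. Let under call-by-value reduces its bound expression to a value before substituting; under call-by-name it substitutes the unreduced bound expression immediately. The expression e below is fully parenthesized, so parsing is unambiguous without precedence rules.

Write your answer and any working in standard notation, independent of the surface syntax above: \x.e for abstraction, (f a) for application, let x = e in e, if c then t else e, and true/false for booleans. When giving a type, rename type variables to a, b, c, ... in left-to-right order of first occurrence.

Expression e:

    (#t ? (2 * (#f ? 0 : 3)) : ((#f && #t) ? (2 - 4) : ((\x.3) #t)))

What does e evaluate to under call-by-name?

Answer: 6

Derivation:
step 0: (if true then (2 * (if false then 0 else 3)) else (if (false && true) then (2 - 4) else ((\x.3) true)))
step 1: [if@root] (2 * (if false then 0 else 3))
step 2: [if@1] (2 * 3)
step 3: [delta@root] 6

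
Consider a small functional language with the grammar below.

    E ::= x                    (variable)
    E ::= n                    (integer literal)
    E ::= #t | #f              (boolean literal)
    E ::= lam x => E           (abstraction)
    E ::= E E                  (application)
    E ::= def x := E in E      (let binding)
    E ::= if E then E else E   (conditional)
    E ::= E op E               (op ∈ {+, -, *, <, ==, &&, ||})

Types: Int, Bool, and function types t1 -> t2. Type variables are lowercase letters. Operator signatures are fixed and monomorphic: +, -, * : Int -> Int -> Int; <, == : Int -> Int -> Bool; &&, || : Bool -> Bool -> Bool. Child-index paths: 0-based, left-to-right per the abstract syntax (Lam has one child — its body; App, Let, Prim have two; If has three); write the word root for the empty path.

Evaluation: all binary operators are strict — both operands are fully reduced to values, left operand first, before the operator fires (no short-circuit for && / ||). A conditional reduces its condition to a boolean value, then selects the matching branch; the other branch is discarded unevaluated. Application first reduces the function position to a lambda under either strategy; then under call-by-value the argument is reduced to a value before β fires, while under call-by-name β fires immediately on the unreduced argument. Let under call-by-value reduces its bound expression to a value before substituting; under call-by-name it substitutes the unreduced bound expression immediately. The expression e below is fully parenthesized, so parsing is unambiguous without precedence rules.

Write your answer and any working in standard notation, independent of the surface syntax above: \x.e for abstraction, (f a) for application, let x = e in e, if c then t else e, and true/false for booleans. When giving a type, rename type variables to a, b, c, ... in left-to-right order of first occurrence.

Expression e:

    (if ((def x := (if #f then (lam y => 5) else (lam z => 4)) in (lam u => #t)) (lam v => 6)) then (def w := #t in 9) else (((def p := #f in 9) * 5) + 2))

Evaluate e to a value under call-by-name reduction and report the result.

Answer: 9

Derivation:
step 0: (if ((let x = (if false then (\y.5) else (\z.4)) in (\u.true)) (\v.6)) then (let w = true in 9) else (((let p = false in 9) * 5) + 2))
step 1: [let@0.0] (if ((\u.true) (\v.6)) then (let w = true in 9) else (((let p = false in 9) * 5) + 2))
step 2: [beta@0] (if true then (let w = true in 9) else (((let p = false in 9) * 5) + 2))
step 3: [if@root] (let w = true in 9)
step 4: [let@root] 9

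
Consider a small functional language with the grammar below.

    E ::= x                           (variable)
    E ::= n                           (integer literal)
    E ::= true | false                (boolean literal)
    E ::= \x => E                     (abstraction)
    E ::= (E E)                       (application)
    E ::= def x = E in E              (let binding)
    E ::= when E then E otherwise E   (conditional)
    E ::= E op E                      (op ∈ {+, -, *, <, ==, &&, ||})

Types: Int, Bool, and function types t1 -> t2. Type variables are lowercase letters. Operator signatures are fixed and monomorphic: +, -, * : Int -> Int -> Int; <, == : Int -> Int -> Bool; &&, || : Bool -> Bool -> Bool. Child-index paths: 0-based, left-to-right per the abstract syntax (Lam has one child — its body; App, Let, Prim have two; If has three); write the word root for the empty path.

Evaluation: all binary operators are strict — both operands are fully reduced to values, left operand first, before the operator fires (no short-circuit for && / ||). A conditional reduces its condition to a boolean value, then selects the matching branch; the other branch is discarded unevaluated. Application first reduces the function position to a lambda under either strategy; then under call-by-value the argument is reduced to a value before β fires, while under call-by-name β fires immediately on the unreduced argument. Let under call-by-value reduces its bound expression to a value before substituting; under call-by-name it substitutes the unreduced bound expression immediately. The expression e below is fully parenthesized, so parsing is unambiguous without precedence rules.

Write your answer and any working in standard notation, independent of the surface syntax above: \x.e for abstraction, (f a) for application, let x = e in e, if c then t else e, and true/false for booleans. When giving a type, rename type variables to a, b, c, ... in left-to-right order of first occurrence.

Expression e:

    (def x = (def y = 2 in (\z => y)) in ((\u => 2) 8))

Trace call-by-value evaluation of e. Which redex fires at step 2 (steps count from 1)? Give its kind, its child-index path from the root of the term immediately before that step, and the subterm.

Answer: let at root : (let x = (\z.2) in ((\u.2) 8))

Working:
step 0: (let x = (let y = 2 in (\z.y)) in ((\u.2) 8))
step 1: [let@0] (let x = (\z.2) in ((\u.2) 8))
step 2: [let@root] ((\u.2) 8)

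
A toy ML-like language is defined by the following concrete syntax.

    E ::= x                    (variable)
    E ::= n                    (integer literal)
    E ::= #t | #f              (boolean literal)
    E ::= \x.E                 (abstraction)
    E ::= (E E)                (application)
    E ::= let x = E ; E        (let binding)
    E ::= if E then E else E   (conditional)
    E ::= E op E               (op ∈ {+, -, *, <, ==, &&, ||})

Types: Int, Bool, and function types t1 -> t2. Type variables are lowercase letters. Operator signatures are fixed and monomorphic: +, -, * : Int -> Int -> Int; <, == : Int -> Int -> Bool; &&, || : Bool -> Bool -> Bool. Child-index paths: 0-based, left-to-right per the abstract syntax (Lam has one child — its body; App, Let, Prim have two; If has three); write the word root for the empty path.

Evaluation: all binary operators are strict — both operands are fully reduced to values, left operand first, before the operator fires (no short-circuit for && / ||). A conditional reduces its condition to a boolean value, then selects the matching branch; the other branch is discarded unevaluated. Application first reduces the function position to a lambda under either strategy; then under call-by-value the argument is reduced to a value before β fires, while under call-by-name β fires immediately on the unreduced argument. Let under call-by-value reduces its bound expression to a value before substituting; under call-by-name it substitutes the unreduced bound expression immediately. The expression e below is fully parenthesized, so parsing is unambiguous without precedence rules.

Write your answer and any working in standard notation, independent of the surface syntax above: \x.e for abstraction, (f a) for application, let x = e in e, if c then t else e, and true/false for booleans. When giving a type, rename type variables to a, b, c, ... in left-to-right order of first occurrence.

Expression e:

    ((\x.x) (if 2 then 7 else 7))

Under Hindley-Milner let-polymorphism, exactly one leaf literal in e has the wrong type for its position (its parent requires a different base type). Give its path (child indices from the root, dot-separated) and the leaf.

Answer: 1.0 : 2

Trace:
x : a
\x._ : a -> a
  unify Int ~ Bool
  FAIL: mismatch Int ~ Bool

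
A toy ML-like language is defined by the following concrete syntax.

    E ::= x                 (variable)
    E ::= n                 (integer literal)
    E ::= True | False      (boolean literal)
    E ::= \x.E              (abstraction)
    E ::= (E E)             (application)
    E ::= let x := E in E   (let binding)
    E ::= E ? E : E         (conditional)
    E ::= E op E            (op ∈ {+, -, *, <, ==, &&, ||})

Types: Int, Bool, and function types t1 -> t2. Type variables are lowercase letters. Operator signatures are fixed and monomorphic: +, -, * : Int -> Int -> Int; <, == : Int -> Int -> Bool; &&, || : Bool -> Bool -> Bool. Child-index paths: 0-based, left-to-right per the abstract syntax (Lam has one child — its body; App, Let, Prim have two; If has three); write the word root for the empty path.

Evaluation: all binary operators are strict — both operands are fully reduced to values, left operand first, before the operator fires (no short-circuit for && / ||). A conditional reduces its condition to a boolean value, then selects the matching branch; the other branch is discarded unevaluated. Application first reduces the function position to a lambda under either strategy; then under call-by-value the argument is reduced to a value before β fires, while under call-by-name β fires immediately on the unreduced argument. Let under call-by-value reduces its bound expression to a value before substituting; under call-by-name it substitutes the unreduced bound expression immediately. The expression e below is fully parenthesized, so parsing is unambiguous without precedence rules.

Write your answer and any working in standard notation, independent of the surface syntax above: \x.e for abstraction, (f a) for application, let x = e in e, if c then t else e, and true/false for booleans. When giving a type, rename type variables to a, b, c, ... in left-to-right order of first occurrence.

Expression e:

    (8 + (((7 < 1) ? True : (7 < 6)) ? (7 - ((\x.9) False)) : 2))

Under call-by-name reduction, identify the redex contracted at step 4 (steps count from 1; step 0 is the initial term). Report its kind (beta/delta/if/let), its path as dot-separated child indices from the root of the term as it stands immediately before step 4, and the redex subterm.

Trace:
step 0: (8 + (if (if (7 < 1) then true else (7 < 6)) then (7 - ((\x.9) false)) else 2))
step 1: [delta@1.0.0] (8 + (if (if false then true else (7 < 6)) then (7 - ((\x.9) false)) else 2))
step 2: [if@1.0] (8 + (if (7 < 6) then (7 - ((\x.9) false)) else 2))
step 3: [delta@1.0] (8 + (if false then (7 - ((\x.9) false)) else 2))
step 4: [if@1] (8 + 2)

Answer: if at 1 : (if false then (7 - ((\x.9) false)) else 2)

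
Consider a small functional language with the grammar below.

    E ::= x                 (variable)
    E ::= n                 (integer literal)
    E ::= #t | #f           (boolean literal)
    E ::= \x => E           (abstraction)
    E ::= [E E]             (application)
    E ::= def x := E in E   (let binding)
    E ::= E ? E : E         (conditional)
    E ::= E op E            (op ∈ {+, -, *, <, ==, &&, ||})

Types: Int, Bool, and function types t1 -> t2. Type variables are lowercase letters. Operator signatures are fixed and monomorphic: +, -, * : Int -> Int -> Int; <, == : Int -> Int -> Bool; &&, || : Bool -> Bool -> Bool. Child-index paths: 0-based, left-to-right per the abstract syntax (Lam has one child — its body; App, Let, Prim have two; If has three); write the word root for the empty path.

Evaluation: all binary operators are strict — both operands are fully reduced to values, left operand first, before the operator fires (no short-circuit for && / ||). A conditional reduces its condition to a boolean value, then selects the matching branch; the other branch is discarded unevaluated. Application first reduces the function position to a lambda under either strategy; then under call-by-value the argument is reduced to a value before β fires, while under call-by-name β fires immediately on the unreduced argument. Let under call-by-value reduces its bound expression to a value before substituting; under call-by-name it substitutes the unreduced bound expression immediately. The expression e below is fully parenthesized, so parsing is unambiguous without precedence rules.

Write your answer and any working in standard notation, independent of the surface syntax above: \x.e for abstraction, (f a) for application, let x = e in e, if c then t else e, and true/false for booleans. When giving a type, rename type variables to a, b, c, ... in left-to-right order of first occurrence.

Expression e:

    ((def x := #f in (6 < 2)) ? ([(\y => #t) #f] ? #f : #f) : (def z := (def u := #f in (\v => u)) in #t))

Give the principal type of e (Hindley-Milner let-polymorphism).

Working:
let x : Bool
  unify Int ~ Int
  unify Int ~ Int
  unify Bool ~ Bool
\y._ : a -> Bool
  unify a -> Bool ~ Bool -> b
  unify a ~ Bool
  unify Bool ~ b
_ _ : Bool
  unify Bool ~ Bool
  unify Bool ~ Bool
let u : Bool
u : Bool
\v._ : c -> Bool
let z : forall. c -> Bool
  unify Bool ~ Bool

Answer: Bool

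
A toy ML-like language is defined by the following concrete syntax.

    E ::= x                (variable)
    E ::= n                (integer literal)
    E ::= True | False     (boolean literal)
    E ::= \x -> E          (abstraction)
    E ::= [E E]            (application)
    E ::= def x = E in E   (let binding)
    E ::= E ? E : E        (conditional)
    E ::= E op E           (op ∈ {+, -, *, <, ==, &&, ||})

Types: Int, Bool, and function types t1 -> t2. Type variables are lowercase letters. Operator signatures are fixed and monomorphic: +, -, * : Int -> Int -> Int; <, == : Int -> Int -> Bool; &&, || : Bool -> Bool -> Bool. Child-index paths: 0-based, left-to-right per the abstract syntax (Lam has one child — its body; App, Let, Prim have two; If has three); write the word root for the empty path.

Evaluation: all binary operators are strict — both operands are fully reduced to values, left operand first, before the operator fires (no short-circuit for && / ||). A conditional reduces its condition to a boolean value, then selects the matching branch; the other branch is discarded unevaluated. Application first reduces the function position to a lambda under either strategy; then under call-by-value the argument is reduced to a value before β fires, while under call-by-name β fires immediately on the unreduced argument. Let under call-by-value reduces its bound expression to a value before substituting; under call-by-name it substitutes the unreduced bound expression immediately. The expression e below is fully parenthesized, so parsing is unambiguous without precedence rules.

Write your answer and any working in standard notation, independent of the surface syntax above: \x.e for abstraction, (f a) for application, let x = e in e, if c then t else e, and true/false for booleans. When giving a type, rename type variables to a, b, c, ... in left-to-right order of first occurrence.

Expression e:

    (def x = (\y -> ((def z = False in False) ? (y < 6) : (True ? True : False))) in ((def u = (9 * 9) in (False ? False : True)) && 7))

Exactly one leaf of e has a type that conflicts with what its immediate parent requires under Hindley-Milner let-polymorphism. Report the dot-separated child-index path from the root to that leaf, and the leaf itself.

Working:
let z : Bool
  unify Bool ~ Bool
y : a
  unify a ~ Int
  unify Int ~ Int
  unify Bool ~ Bool
  unify Bool ~ Bool
  unify Bool ~ Bool
\y._ : Int -> Bool
let x : Int -> Bool
  unify Int ~ Int
  unify Int ~ Int
let u : Int
  unify Bool ~ Bool
  unify Bool ~ Bool
  unify Bool ~ Bool
  unify Int ~ Bool
  FAIL: mismatch Int ~ Bool

Answer: 1.1 : 7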